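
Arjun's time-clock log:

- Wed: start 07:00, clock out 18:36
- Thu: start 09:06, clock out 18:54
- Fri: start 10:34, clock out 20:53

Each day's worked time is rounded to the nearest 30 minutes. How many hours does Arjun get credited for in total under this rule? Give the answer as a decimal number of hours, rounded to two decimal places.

32.00 hours

Wed: 07:00–18:36 = 11 h 36 min → rounds to 11 h 30 min
Thu: 09:06–18:54 = 9 h 48 min → rounds to 10 h 0 min
Fri: 10:34–20:53 = 10 h 19 min → rounds to 10 h 30 min
Total credited: 32 h 0 min.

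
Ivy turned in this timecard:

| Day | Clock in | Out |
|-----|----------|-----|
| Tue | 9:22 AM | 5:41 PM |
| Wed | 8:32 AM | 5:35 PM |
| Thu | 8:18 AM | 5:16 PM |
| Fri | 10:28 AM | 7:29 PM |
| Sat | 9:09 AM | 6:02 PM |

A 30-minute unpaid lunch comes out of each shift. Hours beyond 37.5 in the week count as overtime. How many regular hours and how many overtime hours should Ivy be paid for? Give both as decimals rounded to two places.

Regular 37.50 hours, overtime 4.23 hours

Tue: 9:22 AM–5:41 PM = 8 h 19 min; less 30 min break → 7 h 49 min
Wed: 8:32 AM–5:35 PM = 9 h 3 min; less 30 min break → 8 h 33 min
Thu: 8:18 AM–5:16 PM = 8 h 58 min; less 30 min break → 8 h 28 min
Fri: 10:28 AM–7:29 PM = 9 h 1 min; less 30 min break → 8 h 31 min
Sat: 9:09 AM–6:02 PM = 8 h 53 min; less 30 min break → 8 h 23 min
Total worked: 41 h 44 min = 41.73 h.
Threshold 37.5 h → overtime 4 h 14 min, regular 37 h 30 min.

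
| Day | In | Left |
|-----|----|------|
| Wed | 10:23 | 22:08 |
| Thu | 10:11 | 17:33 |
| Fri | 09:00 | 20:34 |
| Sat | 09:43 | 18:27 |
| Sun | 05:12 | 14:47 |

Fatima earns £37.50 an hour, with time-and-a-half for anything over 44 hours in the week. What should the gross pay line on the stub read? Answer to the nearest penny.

£1931.25

Wed: 10:23–22:08 = 11 h 45 min
Thu: 10:11–17:33 = 7 h 22 min
Fri: 09:00–20:34 = 11 h 34 min
Sat: 09:43–18:27 = 8 h 44 min
Sun: 05:12–14:47 = 9 h 35 min
Total worked: 49 h 0 min = 2940 min.
Regular 44 h 0 min = 2640 min at £37.50/h; overtime 5 h 0 min = 300 min at £56.25/h.
Pay = (2640 × £37.50 + 300 × £56.25) ÷ 60 = £1931.25.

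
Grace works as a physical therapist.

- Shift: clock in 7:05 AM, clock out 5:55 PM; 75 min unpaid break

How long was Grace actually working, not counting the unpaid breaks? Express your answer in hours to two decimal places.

9.58 hours

Shift: 7:05 AM–5:55 PM = 10 h 50 min; less 75 min break → 9 h 35 min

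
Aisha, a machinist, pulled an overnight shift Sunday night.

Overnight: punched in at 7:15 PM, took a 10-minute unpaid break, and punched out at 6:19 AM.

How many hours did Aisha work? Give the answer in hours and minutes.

Overnight: 7:15 PM → midnight = 4 h 45 min; midnight → 6:19 AM = 6 h 19 min; span 11 h 4 min; less 10 min break → 10 h 54 min

10 h 54 min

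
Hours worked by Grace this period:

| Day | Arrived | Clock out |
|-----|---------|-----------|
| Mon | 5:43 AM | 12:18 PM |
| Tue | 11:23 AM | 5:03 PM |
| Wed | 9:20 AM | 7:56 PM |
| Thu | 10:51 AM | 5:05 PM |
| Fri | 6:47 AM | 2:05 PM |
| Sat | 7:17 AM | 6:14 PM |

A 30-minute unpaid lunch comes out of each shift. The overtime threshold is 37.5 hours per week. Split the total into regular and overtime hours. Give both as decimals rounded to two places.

Regular 37.50 hours, overtime 6.83 hours

Mon: 5:43 AM–12:18 PM = 6 h 35 min; less 30 min break → 6 h 5 min
Tue: 11:23 AM–5:03 PM = 5 h 40 min; less 30 min break → 5 h 10 min
Wed: 9:20 AM–7:56 PM = 10 h 36 min; less 30 min break → 10 h 6 min
Thu: 10:51 AM–5:05 PM = 6 h 14 min; less 30 min break → 5 h 44 min
Fri: 6:47 AM–2:05 PM = 7 h 18 min; less 30 min break → 6 h 48 min
Sat: 7:17 AM–6:14 PM = 10 h 57 min; less 30 min break → 10 h 27 min
Total worked: 44 h 20 min = 44.33 h.
Threshold 37.5 h → overtime 6 h 50 min, regular 37 h 30 min.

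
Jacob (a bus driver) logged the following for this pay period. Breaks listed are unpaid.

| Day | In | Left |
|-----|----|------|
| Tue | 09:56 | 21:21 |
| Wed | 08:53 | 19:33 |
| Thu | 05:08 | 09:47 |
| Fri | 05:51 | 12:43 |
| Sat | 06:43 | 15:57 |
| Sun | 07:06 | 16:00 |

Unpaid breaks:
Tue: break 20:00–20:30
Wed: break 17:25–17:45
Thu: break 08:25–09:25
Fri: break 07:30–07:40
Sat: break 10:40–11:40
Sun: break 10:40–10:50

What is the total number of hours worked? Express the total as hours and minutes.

48 h 34 min

Tue: 09:56–21:21 = 11 h 25 min; less 30 min break → 10 h 55 min
Wed: 08:53–19:33 = 10 h 40 min; less 20 min break → 10 h 20 min
Thu: 05:08–09:47 = 4 h 39 min; less 60 min break → 3 h 39 min
Fri: 05:51–12:43 = 6 h 52 min; less 10 min break → 6 h 42 min
Sat: 06:43–15:57 = 9 h 14 min; less 60 min break → 8 h 14 min
Sun: 07:06–16:00 = 8 h 54 min; less 10 min break → 8 h 44 min
Total: 10 h 55 min + 10 h 20 min + 3 h 39 min + 6 h 42 min + 8 h 14 min + 8 h 44 min = 48 h 34 min.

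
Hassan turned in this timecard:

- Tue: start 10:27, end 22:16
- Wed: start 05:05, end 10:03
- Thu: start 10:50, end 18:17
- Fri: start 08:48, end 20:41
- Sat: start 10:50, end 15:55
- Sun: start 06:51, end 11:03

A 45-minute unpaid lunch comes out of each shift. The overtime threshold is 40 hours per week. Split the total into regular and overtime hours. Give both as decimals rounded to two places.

Tue: 10:27–22:16 = 11 h 49 min; less 45 min break → 11 h 4 min
Wed: 05:05–10:03 = 4 h 58 min; less 45 min break → 4 h 13 min
Thu: 10:50–18:17 = 7 h 27 min; less 45 min break → 6 h 42 min
Fri: 08:48–20:41 = 11 h 53 min; less 45 min break → 11 h 8 min
Sat: 10:50–15:55 = 5 h 5 min; less 45 min break → 4 h 20 min
Sun: 06:51–11:03 = 4 h 12 min; less 45 min break → 3 h 27 min
Total worked: 40 h 54 min = 40.90 h.
Threshold 40 h → overtime 0 h 54 min, regular 40 h 0 min.

Regular 40.00 hours, overtime 0.90 hours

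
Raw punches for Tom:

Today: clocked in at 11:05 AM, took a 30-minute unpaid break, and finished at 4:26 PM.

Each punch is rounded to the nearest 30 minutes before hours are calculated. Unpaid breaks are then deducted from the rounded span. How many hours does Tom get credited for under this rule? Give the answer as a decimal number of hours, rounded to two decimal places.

5.00 hours

Today: in 11:05 AM→11:00 AM, out 4:26 PM→4:30 PM; 5 h 30 min − 30 min = 5 h 0 min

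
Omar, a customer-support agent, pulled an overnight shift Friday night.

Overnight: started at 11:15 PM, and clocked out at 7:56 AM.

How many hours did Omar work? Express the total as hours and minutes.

Overnight: 11:15 PM → midnight = 0 h 45 min; midnight → 7:56 AM = 7 h 56 min; span 8 h 41 min

8 h 41 min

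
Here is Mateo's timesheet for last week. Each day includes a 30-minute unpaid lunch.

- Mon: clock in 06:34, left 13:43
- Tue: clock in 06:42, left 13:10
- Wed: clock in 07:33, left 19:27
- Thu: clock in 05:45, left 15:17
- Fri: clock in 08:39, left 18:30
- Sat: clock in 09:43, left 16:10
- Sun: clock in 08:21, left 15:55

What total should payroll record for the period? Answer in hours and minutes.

55 h 25 min

Mon: 06:34–13:43 = 7 h 9 min; less 30 min break → 6 h 39 min
Tue: 06:42–13:10 = 6 h 28 min; less 30 min break → 5 h 58 min
Wed: 07:33–19:27 = 11 h 54 min; less 30 min break → 11 h 24 min
Thu: 05:45–15:17 = 9 h 32 min; less 30 min break → 9 h 2 min
Fri: 08:39–18:30 = 9 h 51 min; less 30 min break → 9 h 21 min
Sat: 09:43–16:10 = 6 h 27 min; less 30 min break → 5 h 57 min
Sun: 08:21–15:55 = 7 h 34 min; less 30 min break → 7 h 4 min
Total: 6 h 39 min + 5 h 58 min + 11 h 24 min + 9 h 2 min + 9 h 21 min + 5 h 57 min + 7 h 4 min = 55 h 25 min.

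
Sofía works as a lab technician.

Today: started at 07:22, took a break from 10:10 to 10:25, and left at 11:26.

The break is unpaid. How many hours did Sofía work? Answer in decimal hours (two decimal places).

3.82 hours

Today: 07:22–11:26 = 4 h 4 min; less 15 min break → 3 h 49 min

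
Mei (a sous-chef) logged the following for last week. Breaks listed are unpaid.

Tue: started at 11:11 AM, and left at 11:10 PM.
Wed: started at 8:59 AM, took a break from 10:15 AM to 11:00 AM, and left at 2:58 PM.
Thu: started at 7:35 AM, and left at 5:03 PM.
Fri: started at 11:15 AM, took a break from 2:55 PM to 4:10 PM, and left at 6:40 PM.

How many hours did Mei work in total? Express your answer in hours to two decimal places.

Tue: 11:11 AM–11:10 PM = 11 h 59 min
Wed: 8:59 AM–2:58 PM = 5 h 59 min; less 45 min break → 5 h 14 min
Thu: 7:35 AM–5:03 PM = 9 h 28 min
Fri: 11:15 AM–6:40 PM = 7 h 25 min; less 75 min break → 6 h 10 min
Total: 11 h 59 min + 5 h 14 min + 9 h 28 min + 6 h 10 min = 32 h 51 min.

32.85 hours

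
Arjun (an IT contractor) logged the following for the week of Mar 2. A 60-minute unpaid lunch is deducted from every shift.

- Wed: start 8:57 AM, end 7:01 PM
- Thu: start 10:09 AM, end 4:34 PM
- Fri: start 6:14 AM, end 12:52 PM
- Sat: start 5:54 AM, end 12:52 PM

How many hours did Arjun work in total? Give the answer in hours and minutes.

Wed: 8:57 AM–7:01 PM = 10 h 4 min; less 60 min break → 9 h 4 min
Thu: 10:09 AM–4:34 PM = 6 h 25 min; less 60 min break → 5 h 25 min
Fri: 6:14 AM–12:52 PM = 6 h 38 min; less 60 min break → 5 h 38 min
Sat: 5:54 AM–12:52 PM = 6 h 58 min; less 60 min break → 5 h 58 min
Total: 9 h 4 min + 5 h 25 min + 5 h 38 min + 5 h 58 min = 26 h 5 min.

26 h 5 min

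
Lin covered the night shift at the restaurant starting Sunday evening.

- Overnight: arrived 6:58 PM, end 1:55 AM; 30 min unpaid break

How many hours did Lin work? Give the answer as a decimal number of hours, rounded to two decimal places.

Overnight: 6:58 PM → midnight = 5 h 2 min; midnight → 1:55 AM = 1 h 55 min; span 6 h 57 min; less 30 min break → 6 h 27 min

6.45 hours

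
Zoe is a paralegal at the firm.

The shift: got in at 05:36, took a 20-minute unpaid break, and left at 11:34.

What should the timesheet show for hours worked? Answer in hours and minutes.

5 h 38 min

The shift: 05:36–11:34 = 5 h 58 min; less 20 min break → 5 h 38 min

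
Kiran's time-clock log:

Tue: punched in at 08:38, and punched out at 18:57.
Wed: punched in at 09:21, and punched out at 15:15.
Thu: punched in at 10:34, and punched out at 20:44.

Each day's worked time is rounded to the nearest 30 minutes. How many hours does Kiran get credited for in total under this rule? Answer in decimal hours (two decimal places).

Tue: 08:38–18:57 = 10 h 19 min → rounds to 10 h 30 min
Wed: 09:21–15:15 = 5 h 54 min → rounds to 6 h 0 min
Thu: 10:34–20:44 = 10 h 10 min → rounds to 10 h 0 min
Total credited: 26 h 30 min.

26.50 hours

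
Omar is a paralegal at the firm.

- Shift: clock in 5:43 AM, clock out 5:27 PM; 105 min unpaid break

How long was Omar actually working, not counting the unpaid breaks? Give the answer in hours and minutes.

9 h 59 min

Shift: 5:43 AM–5:27 PM = 11 h 44 min; less 105 min break → 9 h 59 min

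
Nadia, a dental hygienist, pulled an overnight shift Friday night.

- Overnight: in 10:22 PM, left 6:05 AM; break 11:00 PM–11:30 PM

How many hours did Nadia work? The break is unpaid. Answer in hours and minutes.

7 h 13 min

Overnight: 10:22 PM → midnight = 1 h 38 min; midnight → 6:05 AM = 6 h 5 min; span 7 h 43 min; less 30 min break → 7 h 13 min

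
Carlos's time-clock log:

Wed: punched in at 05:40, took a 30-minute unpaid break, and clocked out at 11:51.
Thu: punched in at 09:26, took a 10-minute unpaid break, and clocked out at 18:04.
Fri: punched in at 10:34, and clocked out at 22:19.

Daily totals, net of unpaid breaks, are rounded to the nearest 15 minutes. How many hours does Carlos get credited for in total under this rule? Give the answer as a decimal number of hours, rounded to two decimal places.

26.00 hours

Wed: 05:40–11:51 = 6 h 11 min − 30 min = 5 h 41 min → rounds to 5 h 45 min
Thu: 09:26–18:04 = 8 h 38 min − 10 min = 8 h 28 min → rounds to 8 h 30 min
Fri: 10:34–22:19 = 11 h 45 min → rounds to 11 h 45 min
Total credited: 26 h 0 min.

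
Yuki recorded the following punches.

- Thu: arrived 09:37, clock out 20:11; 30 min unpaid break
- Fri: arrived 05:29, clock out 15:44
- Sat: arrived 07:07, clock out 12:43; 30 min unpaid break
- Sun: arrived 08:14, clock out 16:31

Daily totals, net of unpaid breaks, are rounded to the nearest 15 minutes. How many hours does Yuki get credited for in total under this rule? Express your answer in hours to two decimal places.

33.50 hours

Thu: 09:37–20:11 = 10 h 34 min − 30 min = 10 h 4 min → rounds to 10 h 0 min
Fri: 05:29–15:44 = 10 h 15 min → rounds to 10 h 15 min
Sat: 07:07–12:43 = 5 h 36 min − 30 min = 5 h 6 min → rounds to 5 h 0 min
Sun: 08:14–16:31 = 8 h 17 min → rounds to 8 h 15 min
Total credited: 33 h 30 min.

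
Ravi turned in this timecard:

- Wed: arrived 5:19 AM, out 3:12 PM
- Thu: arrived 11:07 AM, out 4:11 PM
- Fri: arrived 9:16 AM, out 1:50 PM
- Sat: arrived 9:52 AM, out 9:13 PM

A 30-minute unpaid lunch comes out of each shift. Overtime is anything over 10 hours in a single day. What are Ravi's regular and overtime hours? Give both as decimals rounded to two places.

Wed: 5:19 AM–3:12 PM = 9 h 53 min; less 30 min break → 9 h 23 min
Thu: 11:07 AM–4:11 PM = 5 h 4 min; less 30 min break → 4 h 34 min
Fri: 9:16 AM–1:50 PM = 4 h 34 min; less 30 min break → 4 h 4 min
Sat: 9:52 AM–9:13 PM = 11 h 21 min; less 30 min break → 10 h 51 min
Wed reg 9 h 23 min / OT 0 h 0 min; Thu reg 4 h 34 min / OT 0 h 0 min; Fri reg 4 h 4 min / OT 0 h 0 min; Sat reg 10 h 0 min / OT 0 h 51 min.
Totals: regular 28 h 1 min, overtime 0 h 51 min.

Regular 28.02 hours, overtime 0.85 hours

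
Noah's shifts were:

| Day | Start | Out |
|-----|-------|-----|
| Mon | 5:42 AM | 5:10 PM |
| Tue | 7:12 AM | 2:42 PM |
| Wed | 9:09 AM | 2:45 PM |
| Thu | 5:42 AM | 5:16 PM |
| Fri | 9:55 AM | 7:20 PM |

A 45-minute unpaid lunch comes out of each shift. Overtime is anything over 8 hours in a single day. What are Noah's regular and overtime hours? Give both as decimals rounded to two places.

Mon: 5:42 AM–5:10 PM = 11 h 28 min; less 45 min break → 10 h 43 min
Tue: 7:12 AM–2:42 PM = 7 h 30 min; less 45 min break → 6 h 45 min
Wed: 9:09 AM–2:45 PM = 5 h 36 min; less 45 min break → 4 h 51 min
Thu: 5:42 AM–5:16 PM = 11 h 34 min; less 45 min break → 10 h 49 min
Fri: 9:55 AM–7:20 PM = 9 h 25 min; less 45 min break → 8 h 40 min
Mon reg 8 h 0 min / OT 2 h 43 min; Tue reg 6 h 45 min / OT 0 h 0 min; Wed reg 4 h 51 min / OT 0 h 0 min; Thu reg 8 h 0 min / OT 2 h 49 min; Fri reg 8 h 0 min / OT 0 h 40 min.
Totals: regular 35 h 36 min, overtime 6 h 12 min.

Regular 35.60 hours, overtime 6.20 hours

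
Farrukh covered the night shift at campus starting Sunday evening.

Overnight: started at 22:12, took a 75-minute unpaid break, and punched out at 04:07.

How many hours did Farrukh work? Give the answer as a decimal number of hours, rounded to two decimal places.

4.67 hours

Overnight: 22:12 → midnight = 1 h 48 min; midnight → 04:07 = 4 h 7 min; span 5 h 55 min; less 75 min break → 4 h 40 min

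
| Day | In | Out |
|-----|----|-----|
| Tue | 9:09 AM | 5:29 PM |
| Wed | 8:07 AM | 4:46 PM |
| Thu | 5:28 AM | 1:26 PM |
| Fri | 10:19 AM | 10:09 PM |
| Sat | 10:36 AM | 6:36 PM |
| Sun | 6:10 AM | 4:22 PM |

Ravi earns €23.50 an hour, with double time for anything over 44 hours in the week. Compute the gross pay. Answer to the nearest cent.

Tue: 9:09 AM–5:29 PM = 8 h 20 min
Wed: 8:07 AM–4:46 PM = 8 h 39 min
Thu: 5:28 AM–1:26 PM = 7 h 58 min
Fri: 10:19 AM–10:09 PM = 11 h 50 min
Sat: 10:36 AM–6:36 PM = 8 h 0 min
Sun: 6:10 AM–4:22 PM = 10 h 12 min
Total worked: 54 h 59 min = 3299 min.
Regular 44 h 0 min = 2640 min at €23.50/h; overtime 10 h 59 min = 659 min at €47.00/h.
Pay = (2640 × €23.50 + 659 × €47.00) ÷ 60 = €1550.22.

€1550.22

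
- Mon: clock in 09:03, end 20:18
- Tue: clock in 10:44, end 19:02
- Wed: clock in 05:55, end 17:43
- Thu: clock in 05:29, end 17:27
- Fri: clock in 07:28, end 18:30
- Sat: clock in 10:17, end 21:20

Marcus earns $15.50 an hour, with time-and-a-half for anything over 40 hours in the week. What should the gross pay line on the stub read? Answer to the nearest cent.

Mon: 09:03–20:18 = 11 h 15 min
Tue: 10:44–19:02 = 8 h 18 min
Wed: 05:55–17:43 = 11 h 48 min
Thu: 05:29–17:27 = 11 h 58 min
Fri: 07:28–18:30 = 11 h 2 min
Sat: 10:17–21:20 = 11 h 3 min
Total worked: 65 h 24 min = 3924 min.
Regular 40 h 0 min = 2400 min at $15.50/h; overtime 25 h 24 min = 1524 min at $23.25/h.
Pay = (2400 × $15.50 + 1524 × $23.25) ÷ 60 = $1210.55.

$1210.55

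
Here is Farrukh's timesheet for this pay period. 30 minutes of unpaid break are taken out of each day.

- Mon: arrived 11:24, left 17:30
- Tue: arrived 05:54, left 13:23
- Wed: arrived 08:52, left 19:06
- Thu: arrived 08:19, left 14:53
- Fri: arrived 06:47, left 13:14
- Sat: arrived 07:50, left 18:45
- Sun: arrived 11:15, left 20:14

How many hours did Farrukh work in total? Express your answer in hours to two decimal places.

Mon: 11:24–17:30 = 6 h 6 min; less 30 min break → 5 h 36 min
Tue: 05:54–13:23 = 7 h 29 min; less 30 min break → 6 h 59 min
Wed: 08:52–19:06 = 10 h 14 min; less 30 min break → 9 h 44 min
Thu: 08:19–14:53 = 6 h 34 min; less 30 min break → 6 h 4 min
Fri: 06:47–13:14 = 6 h 27 min; less 30 min break → 5 h 57 min
Sat: 07:50–18:45 = 10 h 55 min; less 30 min break → 10 h 25 min
Sun: 11:15–20:14 = 8 h 59 min; less 30 min break → 8 h 29 min
Total: 5 h 36 min + 6 h 59 min + 9 h 44 min + 6 h 4 min + 5 h 57 min + 10 h 25 min + 8 h 29 min = 53 h 14 min.

53.23 hours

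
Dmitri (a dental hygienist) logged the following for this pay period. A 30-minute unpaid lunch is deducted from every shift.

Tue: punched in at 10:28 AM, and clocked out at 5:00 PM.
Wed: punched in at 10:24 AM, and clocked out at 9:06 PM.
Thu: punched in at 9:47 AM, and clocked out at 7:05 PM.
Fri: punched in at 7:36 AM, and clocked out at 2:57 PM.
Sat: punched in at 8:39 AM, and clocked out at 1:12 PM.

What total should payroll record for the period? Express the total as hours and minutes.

Tue: 10:28 AM–5:00 PM = 6 h 32 min; less 30 min break → 6 h 2 min
Wed: 10:24 AM–9:06 PM = 10 h 42 min; less 30 min break → 10 h 12 min
Thu: 9:47 AM–7:05 PM = 9 h 18 min; less 30 min break → 8 h 48 min
Fri: 7:36 AM–2:57 PM = 7 h 21 min; less 30 min break → 6 h 51 min
Sat: 8:39 AM–1:12 PM = 4 h 33 min; less 30 min break → 4 h 3 min
Total: 6 h 2 min + 10 h 12 min + 8 h 48 min + 6 h 51 min + 4 h 3 min = 35 h 56 min.

35 h 56 min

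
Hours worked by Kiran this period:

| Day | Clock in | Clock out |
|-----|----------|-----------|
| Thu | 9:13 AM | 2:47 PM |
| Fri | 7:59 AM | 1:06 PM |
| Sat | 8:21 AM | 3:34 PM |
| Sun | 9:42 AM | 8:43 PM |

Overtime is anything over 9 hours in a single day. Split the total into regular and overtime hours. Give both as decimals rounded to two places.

Regular 26.90 hours, overtime 2.02 hours

Thu: 9:13 AM–2:47 PM = 5 h 34 min
Fri: 7:59 AM–1:06 PM = 5 h 7 min
Sat: 8:21 AM–3:34 PM = 7 h 13 min
Sun: 9:42 AM–8:43 PM = 11 h 1 min
Thu reg 5 h 34 min / OT 0 h 0 min; Fri reg 5 h 7 min / OT 0 h 0 min; Sat reg 7 h 13 min / OT 0 h 0 min; Sun reg 9 h 0 min / OT 2 h 1 min.
Totals: regular 26 h 54 min, overtime 2 h 1 min.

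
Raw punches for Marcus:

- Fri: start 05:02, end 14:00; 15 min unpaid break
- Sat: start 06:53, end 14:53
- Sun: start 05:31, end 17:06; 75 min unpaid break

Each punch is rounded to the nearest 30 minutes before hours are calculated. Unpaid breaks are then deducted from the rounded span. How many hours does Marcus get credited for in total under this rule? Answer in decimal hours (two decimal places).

27.00 hours

Fri: in 05:02→05:00, out 14:00→14:00; 9 h 0 min − 15 min = 8 h 45 min
Sat: in 06:53→07:00, out 14:53→15:00; 8 h 0 min
Sun: in 05:31→05:30, out 17:06→17:00; 11 h 30 min − 75 min = 10 h 15 min
Total credited: 27 h 0 min.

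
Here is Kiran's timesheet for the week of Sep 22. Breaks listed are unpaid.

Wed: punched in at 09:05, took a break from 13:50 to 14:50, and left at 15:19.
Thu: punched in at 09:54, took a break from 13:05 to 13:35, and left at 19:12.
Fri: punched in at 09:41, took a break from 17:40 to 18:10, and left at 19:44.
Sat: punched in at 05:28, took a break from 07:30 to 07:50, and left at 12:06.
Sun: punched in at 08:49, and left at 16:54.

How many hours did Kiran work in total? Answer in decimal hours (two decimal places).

37.97 hours

Wed: 09:05–15:19 = 6 h 14 min; less 60 min break → 5 h 14 min
Thu: 09:54–19:12 = 9 h 18 min; less 30 min break → 8 h 48 min
Fri: 09:41–19:44 = 10 h 3 min; less 30 min break → 9 h 33 min
Sat: 05:28–12:06 = 6 h 38 min; less 20 min break → 6 h 18 min
Sun: 08:49–16:54 = 8 h 5 min
Total: 5 h 14 min + 8 h 48 min + 9 h 33 min + 6 h 18 min + 8 h 5 min = 37 h 58 min.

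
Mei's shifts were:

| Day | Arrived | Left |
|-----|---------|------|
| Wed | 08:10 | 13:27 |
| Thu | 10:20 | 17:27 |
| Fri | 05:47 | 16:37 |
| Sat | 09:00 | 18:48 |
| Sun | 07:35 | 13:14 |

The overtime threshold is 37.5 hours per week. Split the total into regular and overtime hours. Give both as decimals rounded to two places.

Regular 37.50 hours, overtime 1.18 hours

Wed: 08:10–13:27 = 5 h 17 min
Thu: 10:20–17:27 = 7 h 7 min
Fri: 05:47–16:37 = 10 h 50 min
Sat: 09:00–18:48 = 9 h 48 min
Sun: 07:35–13:14 = 5 h 39 min
Total worked: 38 h 41 min = 38.68 h.
Threshold 37.5 h → overtime 1 h 11 min, regular 37 h 30 min.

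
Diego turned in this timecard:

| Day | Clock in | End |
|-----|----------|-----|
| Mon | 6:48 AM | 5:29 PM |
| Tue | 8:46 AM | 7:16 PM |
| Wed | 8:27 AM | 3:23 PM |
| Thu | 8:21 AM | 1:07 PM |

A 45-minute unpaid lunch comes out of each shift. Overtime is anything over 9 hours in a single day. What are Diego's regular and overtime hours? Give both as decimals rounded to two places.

Mon: 6:48 AM–5:29 PM = 10 h 41 min; less 45 min break → 9 h 56 min
Tue: 8:46 AM–7:16 PM = 10 h 30 min; less 45 min break → 9 h 45 min
Wed: 8:27 AM–3:23 PM = 6 h 56 min; less 45 min break → 6 h 11 min
Thu: 8:21 AM–1:07 PM = 4 h 46 min; less 45 min break → 4 h 1 min
Mon reg 9 h 0 min / OT 0 h 56 min; Tue reg 9 h 0 min / OT 0 h 45 min; Wed reg 6 h 11 min / OT 0 h 0 min; Thu reg 4 h 1 min / OT 0 h 0 min.
Totals: regular 28 h 12 min, overtime 1 h 41 min.

Regular 28.20 hours, overtime 1.68 hours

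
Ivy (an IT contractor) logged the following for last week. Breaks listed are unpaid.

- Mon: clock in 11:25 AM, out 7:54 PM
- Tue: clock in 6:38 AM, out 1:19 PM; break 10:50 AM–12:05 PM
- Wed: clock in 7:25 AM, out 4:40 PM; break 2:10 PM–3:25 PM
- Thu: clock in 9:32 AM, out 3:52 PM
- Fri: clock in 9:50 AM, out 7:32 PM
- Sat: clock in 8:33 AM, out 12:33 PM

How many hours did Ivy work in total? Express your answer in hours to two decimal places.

Mon: 11:25 AM–7:54 PM = 8 h 29 min
Tue: 6:38 AM–1:19 PM = 6 h 41 min; less 75 min break → 5 h 26 min
Wed: 7:25 AM–4:40 PM = 9 h 15 min; less 75 min break → 8 h 0 min
Thu: 9:32 AM–3:52 PM = 6 h 20 min
Fri: 9:50 AM–7:32 PM = 9 h 42 min
Sat: 8:33 AM–12:33 PM = 4 h 0 min
Total: 8 h 29 min + 5 h 26 min + 8 h 0 min + 6 h 20 min + 9 h 42 min + 4 h 0 min = 41 h 57 min.

41.95 hours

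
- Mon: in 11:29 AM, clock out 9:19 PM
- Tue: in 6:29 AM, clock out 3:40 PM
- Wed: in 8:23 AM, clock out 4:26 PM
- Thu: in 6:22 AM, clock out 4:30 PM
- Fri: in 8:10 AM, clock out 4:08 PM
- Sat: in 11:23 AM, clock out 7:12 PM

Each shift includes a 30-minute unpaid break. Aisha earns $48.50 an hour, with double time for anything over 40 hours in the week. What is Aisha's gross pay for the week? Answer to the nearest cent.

Mon: 11:29 AM–9:19 PM = 9 h 50 min; less 30 min break → 9 h 20 min
Tue: 6:29 AM–3:40 PM = 9 h 11 min; less 30 min break → 8 h 41 min
Wed: 8:23 AM–4:26 PM = 8 h 3 min; less 30 min break → 7 h 33 min
Thu: 6:22 AM–4:30 PM = 10 h 8 min; less 30 min break → 9 h 38 min
Fri: 8:10 AM–4:08 PM = 7 h 58 min; less 30 min break → 7 h 28 min
Sat: 11:23 AM–7:12 PM = 7 h 49 min; less 30 min break → 7 h 19 min
Total worked: 49 h 59 min = 2999 min.
Regular 40 h 0 min = 2400 min at $48.50/h; overtime 9 h 59 min = 599 min at $97.00/h.
Pay = (2400 × $48.50 + 599 × $97.00) ÷ 60 = $2908.38.

$2908.38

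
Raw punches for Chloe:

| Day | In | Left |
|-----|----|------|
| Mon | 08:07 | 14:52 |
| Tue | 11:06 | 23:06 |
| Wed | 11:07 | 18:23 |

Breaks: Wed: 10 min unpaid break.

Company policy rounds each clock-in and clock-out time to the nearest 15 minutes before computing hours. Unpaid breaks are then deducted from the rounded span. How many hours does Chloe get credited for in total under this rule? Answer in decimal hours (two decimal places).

26.08 hours

Mon: in 08:07→08:00, out 14:52→14:45; 6 h 45 min
Tue: in 11:06→11:00, out 23:06→23:00; 12 h 0 min
Wed: in 11:07→11:00, out 18:23→18:30; 7 h 30 min − 10 min = 7 h 20 min
Total credited: 26 h 5 min.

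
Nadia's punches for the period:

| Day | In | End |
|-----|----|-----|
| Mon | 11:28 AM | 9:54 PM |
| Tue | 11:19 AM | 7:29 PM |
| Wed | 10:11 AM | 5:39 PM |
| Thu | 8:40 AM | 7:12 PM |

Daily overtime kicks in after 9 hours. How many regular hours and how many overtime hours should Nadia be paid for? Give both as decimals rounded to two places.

Mon: 11:28 AM–9:54 PM = 10 h 26 min
Tue: 11:19 AM–7:29 PM = 8 h 10 min
Wed: 10:11 AM–5:39 PM = 7 h 28 min
Thu: 8:40 AM–7:12 PM = 10 h 32 min
Mon reg 9 h 0 min / OT 1 h 26 min; Tue reg 8 h 10 min / OT 0 h 0 min; Wed reg 7 h 28 min / OT 0 h 0 min; Thu reg 9 h 0 min / OT 1 h 32 min.
Totals: regular 33 h 38 min, overtime 2 h 58 min.

Regular 33.63 hours, overtime 2.97 hours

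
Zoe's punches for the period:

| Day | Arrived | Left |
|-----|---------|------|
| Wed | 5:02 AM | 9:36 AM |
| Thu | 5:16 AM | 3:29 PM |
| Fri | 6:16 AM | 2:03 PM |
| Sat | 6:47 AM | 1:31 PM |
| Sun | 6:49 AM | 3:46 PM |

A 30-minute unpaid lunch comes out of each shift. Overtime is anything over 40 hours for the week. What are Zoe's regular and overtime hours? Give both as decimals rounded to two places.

Regular 35.75 hours, overtime 0.00 hours

Wed: 5:02 AM–9:36 AM = 4 h 34 min; less 30 min break → 4 h 4 min
Thu: 5:16 AM–3:29 PM = 10 h 13 min; less 30 min break → 9 h 43 min
Fri: 6:16 AM–2:03 PM = 7 h 47 min; less 30 min break → 7 h 17 min
Sat: 6:47 AM–1:31 PM = 6 h 44 min; less 30 min break → 6 h 14 min
Sun: 6:49 AM–3:46 PM = 8 h 57 min; less 30 min break → 8 h 27 min
Total worked: 35 h 45 min = 35.75 h.
Threshold 40 h → overtime 0 h 0 min, regular 35 h 45 min.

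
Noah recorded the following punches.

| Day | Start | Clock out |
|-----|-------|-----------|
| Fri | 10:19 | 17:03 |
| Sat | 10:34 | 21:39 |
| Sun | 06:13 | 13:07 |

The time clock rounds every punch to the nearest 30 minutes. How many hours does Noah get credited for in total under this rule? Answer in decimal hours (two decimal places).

Fri: in 10:19→10:30, out 17:03→17:00; 6 h 30 min
Sat: in 10:34→10:30, out 21:39→21:30; 11 h 0 min
Sun: in 06:13→06:00, out 13:07→13:00; 7 h 0 min
Total credited: 24 h 30 min.

24.50 hours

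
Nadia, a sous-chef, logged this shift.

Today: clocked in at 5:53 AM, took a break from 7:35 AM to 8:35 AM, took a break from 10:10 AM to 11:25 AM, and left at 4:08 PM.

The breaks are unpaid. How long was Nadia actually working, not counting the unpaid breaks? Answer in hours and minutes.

Today: 5:53 AM–4:08 PM = 10 h 15 min; less 135 min break → 8 h 0 min

8 h 0 min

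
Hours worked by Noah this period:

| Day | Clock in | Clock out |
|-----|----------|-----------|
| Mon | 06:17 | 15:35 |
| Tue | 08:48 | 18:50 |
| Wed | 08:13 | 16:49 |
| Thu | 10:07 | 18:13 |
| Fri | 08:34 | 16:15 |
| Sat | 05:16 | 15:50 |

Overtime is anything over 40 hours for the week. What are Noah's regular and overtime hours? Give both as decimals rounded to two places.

Regular 40.00 hours, overtime 14.28 hours

Mon: 06:17–15:35 = 9 h 18 min
Tue: 08:48–18:50 = 10 h 2 min
Wed: 08:13–16:49 = 8 h 36 min
Thu: 10:07–18:13 = 8 h 6 min
Fri: 08:34–16:15 = 7 h 41 min
Sat: 05:16–15:50 = 10 h 34 min
Total worked: 54 h 17 min = 54.28 h.
Threshold 40 h → overtime 14 h 17 min, regular 40 h 0 min.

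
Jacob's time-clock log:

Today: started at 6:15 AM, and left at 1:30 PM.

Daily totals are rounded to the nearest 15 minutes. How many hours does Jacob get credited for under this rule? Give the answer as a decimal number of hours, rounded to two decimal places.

7.25 hours

Today: 6:15 AM–1:30 PM = 7 h 15 min → rounds to 7 h 15 min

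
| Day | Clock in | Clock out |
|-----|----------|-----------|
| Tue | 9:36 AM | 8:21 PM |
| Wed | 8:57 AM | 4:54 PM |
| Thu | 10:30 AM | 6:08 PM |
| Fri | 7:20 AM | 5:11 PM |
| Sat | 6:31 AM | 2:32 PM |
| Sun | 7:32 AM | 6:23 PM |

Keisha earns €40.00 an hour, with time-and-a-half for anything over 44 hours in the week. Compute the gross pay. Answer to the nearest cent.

€2423.00

Tue: 9:36 AM–8:21 PM = 10 h 45 min
Wed: 8:57 AM–4:54 PM = 7 h 57 min
Thu: 10:30 AM–6:08 PM = 7 h 38 min
Fri: 7:20 AM–5:11 PM = 9 h 51 min
Sat: 6:31 AM–2:32 PM = 8 h 1 min
Sun: 7:32 AM–6:23 PM = 10 h 51 min
Total worked: 55 h 3 min = 3303 min.
Regular 44 h 0 min = 2640 min at €40.00/h; overtime 11 h 3 min = 663 min at €60.00/h.
Pay = (2640 × €40.00 + 663 × €60.00) ÷ 60 = €2423.00.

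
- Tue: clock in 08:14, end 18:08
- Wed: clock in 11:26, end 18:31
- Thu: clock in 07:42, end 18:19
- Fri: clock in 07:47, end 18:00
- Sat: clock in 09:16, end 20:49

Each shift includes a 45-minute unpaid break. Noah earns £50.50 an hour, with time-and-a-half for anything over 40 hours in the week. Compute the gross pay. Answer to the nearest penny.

£2445.46

Tue: 08:14–18:08 = 9 h 54 min; less 45 min break → 9 h 9 min
Wed: 11:26–18:31 = 7 h 5 min; less 45 min break → 6 h 20 min
Thu: 07:42–18:19 = 10 h 37 min; less 45 min break → 9 h 52 min
Fri: 07:47–18:00 = 10 h 13 min; less 45 min break → 9 h 28 min
Sat: 09:16–20:49 = 11 h 33 min; less 45 min break → 10 h 48 min
Total worked: 45 h 37 min = 2737 min.
Regular 40 h 0 min = 2400 min at £50.50/h; overtime 5 h 37 min = 337 min at £75.75/h.
Pay = (2400 × £50.50 + 337 × £75.75) ÷ 60 = £2445.46.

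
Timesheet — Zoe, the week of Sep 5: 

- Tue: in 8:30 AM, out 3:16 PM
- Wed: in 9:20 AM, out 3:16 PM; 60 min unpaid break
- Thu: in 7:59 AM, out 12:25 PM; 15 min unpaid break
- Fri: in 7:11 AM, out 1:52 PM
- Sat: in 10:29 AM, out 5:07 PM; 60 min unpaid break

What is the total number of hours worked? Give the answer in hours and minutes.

28 h 12 min

Tue: 8:30 AM–3:16 PM = 6 h 46 min
Wed: 9:20 AM–3:16 PM = 5 h 56 min; less 60 min break → 4 h 56 min
Thu: 7:59 AM–12:25 PM = 4 h 26 min; less 15 min break → 4 h 11 min
Fri: 7:11 AM–1:52 PM = 6 h 41 min
Sat: 10:29 AM–5:07 PM = 6 h 38 min; less 60 min break → 5 h 38 min
Total: 6 h 46 min + 4 h 56 min + 4 h 11 min + 6 h 41 min + 5 h 38 min = 28 h 12 min.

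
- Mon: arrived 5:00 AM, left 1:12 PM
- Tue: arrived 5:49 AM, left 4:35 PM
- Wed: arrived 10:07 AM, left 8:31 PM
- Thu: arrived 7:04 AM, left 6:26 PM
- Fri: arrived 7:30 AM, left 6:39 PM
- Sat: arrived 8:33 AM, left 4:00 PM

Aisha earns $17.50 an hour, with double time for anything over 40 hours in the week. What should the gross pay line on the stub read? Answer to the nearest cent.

$1376.67

Mon: 5:00 AM–1:12 PM = 8 h 12 min
Tue: 5:49 AM–4:35 PM = 10 h 46 min
Wed: 10:07 AM–8:31 PM = 10 h 24 min
Thu: 7:04 AM–6:26 PM = 11 h 22 min
Fri: 7:30 AM–6:39 PM = 11 h 9 min
Sat: 8:33 AM–4:00 PM = 7 h 27 min
Total worked: 59 h 20 min = 3560 min.
Regular 40 h 0 min = 2400 min at $17.50/h; overtime 19 h 20 min = 1160 min at $35.00/h.
Pay = (2400 × $17.50 + 1160 × $35.00) ÷ 60 = $1376.67.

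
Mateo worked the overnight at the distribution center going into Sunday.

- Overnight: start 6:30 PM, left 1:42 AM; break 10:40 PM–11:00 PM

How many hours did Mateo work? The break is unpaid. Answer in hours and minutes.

6 h 52 min

Overnight: 6:30 PM → midnight = 5 h 30 min; midnight → 1:42 AM = 1 h 42 min; span 7 h 12 min; less 20 min break → 6 h 52 min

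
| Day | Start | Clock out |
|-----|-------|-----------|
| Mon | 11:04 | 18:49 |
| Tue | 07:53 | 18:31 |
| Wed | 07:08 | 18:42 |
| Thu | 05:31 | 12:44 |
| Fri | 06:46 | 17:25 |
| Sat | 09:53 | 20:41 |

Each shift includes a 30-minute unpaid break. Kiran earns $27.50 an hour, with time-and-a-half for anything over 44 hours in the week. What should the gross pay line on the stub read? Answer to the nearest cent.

$1689.19

Mon: 11:04–18:49 = 7 h 45 min; less 30 min break → 7 h 15 min
Tue: 07:53–18:31 = 10 h 38 min; less 30 min break → 10 h 8 min
Wed: 07:08–18:42 = 11 h 34 min; less 30 min break → 11 h 4 min
Thu: 05:31–12:44 = 7 h 13 min; less 30 min break → 6 h 43 min
Fri: 06:46–17:25 = 10 h 39 min; less 30 min break → 10 h 9 min
Sat: 09:53–20:41 = 10 h 48 min; less 30 min break → 10 h 18 min
Total worked: 55 h 37 min = 3337 min.
Regular 44 h 0 min = 2640 min at $27.50/h; overtime 11 h 37 min = 697 min at $41.25/h.
Pay = (2640 × $27.50 + 697 × $41.25) ÷ 60 = $1689.19.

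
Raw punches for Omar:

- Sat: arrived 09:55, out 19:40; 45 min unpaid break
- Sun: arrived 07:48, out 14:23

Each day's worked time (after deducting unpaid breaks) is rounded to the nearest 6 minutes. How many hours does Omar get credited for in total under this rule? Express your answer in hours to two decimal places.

15.60 hours

Sat: 09:55–19:40 = 9 h 45 min − 45 min = 9 h 0 min → rounds to 9 h 0 min
Sun: 07:48–14:23 = 6 h 35 min → rounds to 6 h 36 min
Total credited: 15 h 36 min.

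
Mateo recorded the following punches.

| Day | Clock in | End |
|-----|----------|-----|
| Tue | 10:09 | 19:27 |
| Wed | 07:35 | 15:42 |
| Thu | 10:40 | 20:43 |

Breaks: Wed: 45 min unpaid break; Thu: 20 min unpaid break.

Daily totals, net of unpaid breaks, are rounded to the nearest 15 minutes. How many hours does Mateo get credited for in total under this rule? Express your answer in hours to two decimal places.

Tue: 10:09–19:27 = 9 h 18 min → rounds to 9 h 15 min
Wed: 07:35–15:42 = 8 h 7 min − 45 min = 7 h 22 min → rounds to 7 h 15 min
Thu: 10:40–20:43 = 10 h 3 min − 20 min = 9 h 43 min → rounds to 9 h 45 min
Total credited: 26 h 15 min.

26.25 hours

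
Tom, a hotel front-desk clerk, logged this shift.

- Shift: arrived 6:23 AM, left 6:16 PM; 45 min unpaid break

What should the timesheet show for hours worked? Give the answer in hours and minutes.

Shift: 6:23 AM–6:16 PM = 11 h 53 min; less 45 min break → 11 h 8 min

11 h 8 min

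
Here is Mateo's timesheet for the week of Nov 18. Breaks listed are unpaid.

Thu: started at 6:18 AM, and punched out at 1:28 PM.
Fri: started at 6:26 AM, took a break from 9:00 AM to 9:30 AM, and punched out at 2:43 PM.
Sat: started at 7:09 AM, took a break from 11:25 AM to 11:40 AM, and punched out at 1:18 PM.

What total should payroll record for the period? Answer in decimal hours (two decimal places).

Thu: 6:18 AM–1:28 PM = 7 h 10 min
Fri: 6:26 AM–2:43 PM = 8 h 17 min; less 30 min break → 7 h 47 min
Sat: 7:09 AM–1:18 PM = 6 h 9 min; less 15 min break → 5 h 54 min
Total: 7 h 10 min + 7 h 47 min + 5 h 54 min = 20 h 51 min.

20.85 hours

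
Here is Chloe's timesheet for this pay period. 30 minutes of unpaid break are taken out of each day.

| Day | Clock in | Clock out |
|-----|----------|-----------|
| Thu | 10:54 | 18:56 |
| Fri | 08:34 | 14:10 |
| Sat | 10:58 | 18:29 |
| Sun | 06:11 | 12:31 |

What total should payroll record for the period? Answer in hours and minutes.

25 h 29 min

Thu: 10:54–18:56 = 8 h 2 min; less 30 min break → 7 h 32 min
Fri: 08:34–14:10 = 5 h 36 min; less 30 min break → 5 h 6 min
Sat: 10:58–18:29 = 7 h 31 min; less 30 min break → 7 h 1 min
Sun: 06:11–12:31 = 6 h 20 min; less 30 min break → 5 h 50 min
Total: 7 h 32 min + 5 h 6 min + 7 h 1 min + 5 h 50 min = 25 h 29 min.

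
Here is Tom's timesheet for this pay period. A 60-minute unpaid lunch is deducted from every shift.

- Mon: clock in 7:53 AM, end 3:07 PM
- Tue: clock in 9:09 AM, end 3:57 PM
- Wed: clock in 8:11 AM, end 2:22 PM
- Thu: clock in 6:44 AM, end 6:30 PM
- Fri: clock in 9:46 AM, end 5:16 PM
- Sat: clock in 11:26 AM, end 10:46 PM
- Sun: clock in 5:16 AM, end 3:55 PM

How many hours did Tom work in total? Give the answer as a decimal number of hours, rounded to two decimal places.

54.47 hours

Mon: 7:53 AM–3:07 PM = 7 h 14 min; less 60 min break → 6 h 14 min
Tue: 9:09 AM–3:57 PM = 6 h 48 min; less 60 min break → 5 h 48 min
Wed: 8:11 AM–2:22 PM = 6 h 11 min; less 60 min break → 5 h 11 min
Thu: 6:44 AM–6:30 PM = 11 h 46 min; less 60 min break → 10 h 46 min
Fri: 9:46 AM–5:16 PM = 7 h 30 min; less 60 min break → 6 h 30 min
Sat: 11:26 AM–10:46 PM = 11 h 20 min; less 60 min break → 10 h 20 min
Sun: 5:16 AM–3:55 PM = 10 h 39 min; less 60 min break → 9 h 39 min
Total: 6 h 14 min + 5 h 48 min + 5 h 11 min + 10 h 46 min + 6 h 30 min + 10 h 20 min + 9 h 39 min = 54 h 28 min.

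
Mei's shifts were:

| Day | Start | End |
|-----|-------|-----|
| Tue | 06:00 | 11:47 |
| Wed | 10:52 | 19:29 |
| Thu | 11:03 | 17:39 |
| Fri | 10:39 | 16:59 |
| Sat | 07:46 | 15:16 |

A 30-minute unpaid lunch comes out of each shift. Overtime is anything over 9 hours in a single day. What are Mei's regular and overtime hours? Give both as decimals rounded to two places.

Tue: 06:00–11:47 = 5 h 47 min; less 30 min break → 5 h 17 min
Wed: 10:52–19:29 = 8 h 37 min; less 30 min break → 8 h 7 min
Thu: 11:03–17:39 = 6 h 36 min; less 30 min break → 6 h 6 min
Fri: 10:39–16:59 = 6 h 20 min; less 30 min break → 5 h 50 min
Sat: 07:46–15:16 = 7 h 30 min; less 30 min break → 7 h 0 min
Tue reg 5 h 17 min / OT 0 h 0 min; Wed reg 8 h 7 min / OT 0 h 0 min; Thu reg 6 h 6 min / OT 0 h 0 min; Fri reg 5 h 50 min / OT 0 h 0 min; Sat reg 7 h 0 min / OT 0 h 0 min.
Totals: regular 32 h 20 min, overtime 0 h 0 min.

Regular 32.33 hours, overtime 0.00 hours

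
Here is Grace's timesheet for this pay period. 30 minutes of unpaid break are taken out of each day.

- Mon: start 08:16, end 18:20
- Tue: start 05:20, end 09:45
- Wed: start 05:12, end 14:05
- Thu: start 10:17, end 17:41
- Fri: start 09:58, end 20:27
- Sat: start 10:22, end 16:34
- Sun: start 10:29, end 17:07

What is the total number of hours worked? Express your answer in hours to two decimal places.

50.58 hours

Mon: 08:16–18:20 = 10 h 4 min; less 30 min break → 9 h 34 min
Tue: 05:20–09:45 = 4 h 25 min; less 30 min break → 3 h 55 min
Wed: 05:12–14:05 = 8 h 53 min; less 30 min break → 8 h 23 min
Thu: 10:17–17:41 = 7 h 24 min; less 30 min break → 6 h 54 min
Fri: 09:58–20:27 = 10 h 29 min; less 30 min break → 9 h 59 min
Sat: 10:22–16:34 = 6 h 12 min; less 30 min break → 5 h 42 min
Sun: 10:29–17:07 = 6 h 38 min; less 30 min break → 6 h 8 min
Total: 9 h 34 min + 3 h 55 min + 8 h 23 min + 6 h 54 min + 9 h 59 min + 5 h 42 min + 6 h 8 min = 50 h 35 min.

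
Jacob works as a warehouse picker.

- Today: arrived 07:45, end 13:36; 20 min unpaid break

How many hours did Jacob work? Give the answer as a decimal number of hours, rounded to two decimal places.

Today: 07:45–13:36 = 5 h 51 min; less 20 min break → 5 h 31 min

5.52 hours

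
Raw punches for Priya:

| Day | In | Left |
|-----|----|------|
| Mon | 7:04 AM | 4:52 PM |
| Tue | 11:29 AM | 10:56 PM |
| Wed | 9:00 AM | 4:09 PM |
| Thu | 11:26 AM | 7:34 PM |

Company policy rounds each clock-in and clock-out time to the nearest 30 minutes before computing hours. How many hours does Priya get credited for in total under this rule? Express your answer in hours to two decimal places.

Mon: in 7:04 AM→7:00 AM, out 4:52 PM→5:00 PM; 10 h 0 min
Tue: in 11:29 AM→11:30 AM, out 10:56 PM→11:00 PM; 11 h 30 min
Wed: in 9:00 AM→9:00 AM, out 4:09 PM→4:00 PM; 7 h 0 min
Thu: in 11:26 AM→11:30 AM, out 7:34 PM→7:30 PM; 8 h 0 min
Total credited: 36 h 30 min.

36.50 hours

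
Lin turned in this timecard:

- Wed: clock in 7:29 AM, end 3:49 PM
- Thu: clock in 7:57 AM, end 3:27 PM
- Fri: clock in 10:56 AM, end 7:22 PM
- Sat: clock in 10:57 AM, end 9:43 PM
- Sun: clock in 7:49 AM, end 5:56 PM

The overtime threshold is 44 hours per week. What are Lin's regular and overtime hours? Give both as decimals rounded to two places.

Regular 44.00 hours, overtime 1.15 hours

Wed: 7:29 AM–3:49 PM = 8 h 20 min
Thu: 7:57 AM–3:27 PM = 7 h 30 min
Fri: 10:56 AM–7:22 PM = 8 h 26 min
Sat: 10:57 AM–9:43 PM = 10 h 46 min
Sun: 7:49 AM–5:56 PM = 10 h 7 min
Total worked: 45 h 9 min = 45.15 h.
Threshold 44 h → overtime 1 h 9 min, regular 44 h 0 min.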